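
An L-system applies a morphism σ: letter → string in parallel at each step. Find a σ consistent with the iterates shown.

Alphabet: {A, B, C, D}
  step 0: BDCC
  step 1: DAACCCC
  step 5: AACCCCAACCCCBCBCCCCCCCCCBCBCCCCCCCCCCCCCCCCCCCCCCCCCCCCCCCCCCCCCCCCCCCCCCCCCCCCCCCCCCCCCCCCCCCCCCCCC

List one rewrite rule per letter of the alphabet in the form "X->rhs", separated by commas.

A->BC, B->D, C->CC, D->AA

  step 0 ⇒ step 1: BDCC ⇒ D·AA·CC·CC
    B ↦ D
    C ↦ CC
    D ↦ AA
    A ↦ BC  (constrained at step 1)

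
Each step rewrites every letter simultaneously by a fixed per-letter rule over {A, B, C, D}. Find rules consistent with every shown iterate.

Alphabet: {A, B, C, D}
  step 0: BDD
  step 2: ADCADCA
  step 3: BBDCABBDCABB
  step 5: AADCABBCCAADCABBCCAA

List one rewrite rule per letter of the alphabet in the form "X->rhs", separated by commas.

  step 2 ⇒ step 3: ADCADCA ⇒ BB·DC·A·BB·DC·A·BB
    A ↦ BB
    C ↦ A
    D ↦ DC
    B ↦ C  (constrained at step 0)

A->BB, B->C, C->A, D->DC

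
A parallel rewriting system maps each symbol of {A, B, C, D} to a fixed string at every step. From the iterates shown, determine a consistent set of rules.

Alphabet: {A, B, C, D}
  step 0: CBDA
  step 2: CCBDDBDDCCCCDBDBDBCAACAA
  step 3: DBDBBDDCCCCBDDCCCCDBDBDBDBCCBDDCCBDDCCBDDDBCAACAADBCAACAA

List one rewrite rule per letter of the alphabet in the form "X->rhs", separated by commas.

  step 2 ⇒ step 3: CCBDDBDDCCCCDBDBDBCAACAA ⇒ DB·DB·BDD·CC·CC·BDD·CC·CC·DB·DB·DB·DB·CC·BDD·CC·BDD·CC·BDD·DB·CAA·CAA·DB·CAA·CAA
    A ↦ CAA
    B ↦ BDD
    C ↦ DB
    D ↦ CC

A->CAA, B->BDD, C->DB, D->CC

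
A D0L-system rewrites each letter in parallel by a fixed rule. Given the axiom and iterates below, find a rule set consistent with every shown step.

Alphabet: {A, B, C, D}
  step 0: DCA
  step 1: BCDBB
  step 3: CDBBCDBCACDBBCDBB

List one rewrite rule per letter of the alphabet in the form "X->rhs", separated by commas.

  step 0 ⇒ step 1: DCA ⇒ B·CD·BB
    A ↦ BB
    C ↦ CD
    D ↦ B
    B ↦ CA  (constrained at step 1)

A->BB, B->CA, C->CD, D->B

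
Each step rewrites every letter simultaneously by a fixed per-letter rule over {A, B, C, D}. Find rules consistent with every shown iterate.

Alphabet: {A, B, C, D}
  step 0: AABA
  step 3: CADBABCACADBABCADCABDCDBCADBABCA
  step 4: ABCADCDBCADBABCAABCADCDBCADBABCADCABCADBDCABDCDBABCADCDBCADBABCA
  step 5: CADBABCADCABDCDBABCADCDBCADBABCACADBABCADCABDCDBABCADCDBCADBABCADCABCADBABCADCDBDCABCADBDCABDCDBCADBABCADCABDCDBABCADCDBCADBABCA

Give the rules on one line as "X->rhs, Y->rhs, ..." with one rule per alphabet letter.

A->CA, B->DB, C->AB, D->DC

  step 4 ⇒ step 5: ABCADCDBCADBABCAABCADCDBCADBABCADCABCADBDCABDCDBABCADCDBCADBABCA ⇒ CA·DB·AB·CA·DC·AB·DC·DB·AB·CA·DC·DB·CA·DB·AB·CA·CA·DB·AB·CA·DC·AB·DC·DB·AB·CA·DC·DB·CA·DB·AB·CA·DC·AB·CA·DB·AB·CA·DC·DB·DC·AB·CA·DB·DC·AB·DC·DB·CA·DB·AB·CA·DC·AB·DC·DB·AB·CA·DC·DB·CA·DB·AB·CA
    A ↦ CA
    B ↦ DB
    C ↦ AB
    D ↦ DC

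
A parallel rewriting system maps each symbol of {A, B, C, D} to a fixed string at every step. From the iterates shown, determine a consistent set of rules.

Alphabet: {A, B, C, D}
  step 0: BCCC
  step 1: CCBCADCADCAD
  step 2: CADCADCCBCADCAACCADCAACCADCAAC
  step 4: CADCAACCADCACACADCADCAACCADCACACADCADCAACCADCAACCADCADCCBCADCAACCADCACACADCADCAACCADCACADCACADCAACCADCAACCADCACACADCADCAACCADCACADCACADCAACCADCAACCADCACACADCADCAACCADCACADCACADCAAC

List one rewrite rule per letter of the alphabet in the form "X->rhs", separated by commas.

  step 1 ⇒ step 2: CCBCADCADCAD ⇒ CAD·CAD·CCB·CAD·CA·AC·CAD·CA·AC·CAD·CA·AC
    A ↦ CA
    B ↦ CCB
    C ↦ CAD
    D ↦ AC

A->CA, B->CCB, C->CAD, D->AC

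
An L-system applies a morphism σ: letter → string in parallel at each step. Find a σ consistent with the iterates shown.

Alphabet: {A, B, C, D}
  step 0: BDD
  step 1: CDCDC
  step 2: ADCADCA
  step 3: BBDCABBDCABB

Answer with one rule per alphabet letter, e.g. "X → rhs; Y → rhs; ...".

  step 2 ⇒ step 3: ADCADCA ⇒ BB·DC·A·BB·DC·A·BB
    A ↦ BB
    C ↦ A
    D ↦ DC
  step 0 ⇒ step 1: BDD ⇒ C·DC·DC
    B ↦ C

A->BB, B->C, C->A, D->DC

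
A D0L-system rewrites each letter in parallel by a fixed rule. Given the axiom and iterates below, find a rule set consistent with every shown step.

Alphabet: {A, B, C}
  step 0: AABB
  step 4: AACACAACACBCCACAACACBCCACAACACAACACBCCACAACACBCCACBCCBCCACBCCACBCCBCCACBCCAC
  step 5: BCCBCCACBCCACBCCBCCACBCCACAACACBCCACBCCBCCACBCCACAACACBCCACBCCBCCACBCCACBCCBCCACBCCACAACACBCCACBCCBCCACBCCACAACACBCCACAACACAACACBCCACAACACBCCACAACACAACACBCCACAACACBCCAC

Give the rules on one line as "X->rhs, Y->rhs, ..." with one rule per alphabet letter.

  step 4 ⇒ step 5: AACACAACACBCCACAACACBCCACAACACAACACBCCACAACACBCCACBCCBCCACBCCACBCCBCCACBCCAC ⇒ BCC·BCC·AC·BCC·AC·BCC·BCC·AC·BCC·AC·A·AC·AC·BCC·AC·BCC·BCC·AC·BCC·AC·A·AC·AC·BCC·AC·BCC·BCC·AC·BCC·AC·BCC·BCC·AC·BCC·AC·A·AC·AC·BCC·AC·BCC·BCC·AC·BCC·AC·A·AC·AC·BCC·AC·A·AC·AC·A·AC·AC·BCC·AC·A·AC·AC·BCC·AC·A·AC·AC·A·AC·AC·BCC·AC·A·AC·AC·BCC·AC
    A ↦ BCC
    B ↦ A
    C ↦ AC

A->BCC, B->A, C->AC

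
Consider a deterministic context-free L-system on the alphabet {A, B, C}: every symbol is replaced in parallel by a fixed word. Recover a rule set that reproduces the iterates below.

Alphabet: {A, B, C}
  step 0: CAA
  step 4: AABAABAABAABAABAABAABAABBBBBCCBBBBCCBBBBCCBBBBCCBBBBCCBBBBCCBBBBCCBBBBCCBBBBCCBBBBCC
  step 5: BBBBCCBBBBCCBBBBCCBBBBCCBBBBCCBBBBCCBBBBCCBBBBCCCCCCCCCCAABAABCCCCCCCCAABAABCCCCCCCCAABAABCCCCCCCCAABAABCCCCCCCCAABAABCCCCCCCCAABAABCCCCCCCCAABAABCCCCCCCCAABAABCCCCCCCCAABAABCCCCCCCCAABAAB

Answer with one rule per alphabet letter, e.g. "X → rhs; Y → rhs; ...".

A->BB, B->CC, C->AAB

  step 4 ⇒ step 5: AABAABAABAABAABAABAABAABBBBBCCBBBBCCBBBBCCBBBBCCBBBBCCBBBBCCBBBBCCBBBBCCBBBBCCBBBBCC ⇒ BB·BB·CC·BB·BB·CC·BB·BB·CC·BB·BB·CC·BB·BB·CC·BB·BB·CC·BB·BB·CC·BB·BB·CC·CC·CC·CC·CC·AAB·AAB·CC·CC·CC·CC·AAB·AAB·CC·CC·CC·CC·AAB·AAB·CC·CC·CC·CC·AAB·AAB·CC·CC·CC·CC·AAB·AAB·CC·CC·CC·CC·AAB·AAB·CC·CC·CC·CC·AAB·AAB·CC·CC·CC·CC·AAB·AAB·CC·CC·CC·CC·AAB·AAB·CC·CC·CC·CC·AAB·AAB
    A ↦ BB
    B ↦ CC
    C ↦ AAB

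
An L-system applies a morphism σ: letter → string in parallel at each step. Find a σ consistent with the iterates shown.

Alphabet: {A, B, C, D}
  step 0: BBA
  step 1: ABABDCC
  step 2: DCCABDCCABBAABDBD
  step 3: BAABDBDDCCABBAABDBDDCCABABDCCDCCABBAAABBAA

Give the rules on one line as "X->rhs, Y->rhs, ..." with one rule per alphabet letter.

  step 2 ⇒ step 3: DCCABDCCABBAABDBD ⇒ BAA·BD·BD·DCC·AB·BAA·BD·BD·DCC·AB·AB·DCC·DCC·AB·BAA·AB·BAA
    A ↦ DCC
    B ↦ AB
    C ↦ BD
    D ↦ BAA

A->DCC, B->AB, C->BD, D->BAA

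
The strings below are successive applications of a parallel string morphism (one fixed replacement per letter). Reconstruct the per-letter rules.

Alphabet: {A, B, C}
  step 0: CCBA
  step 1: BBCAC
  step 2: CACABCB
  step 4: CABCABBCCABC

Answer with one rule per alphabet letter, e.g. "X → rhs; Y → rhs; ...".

A->C, B->CA, C->B

  step 1 ⇒ step 2: BBCAC ⇒ CA·CA·B·C·B
    A ↦ C
    B ↦ CA
    C ↦ B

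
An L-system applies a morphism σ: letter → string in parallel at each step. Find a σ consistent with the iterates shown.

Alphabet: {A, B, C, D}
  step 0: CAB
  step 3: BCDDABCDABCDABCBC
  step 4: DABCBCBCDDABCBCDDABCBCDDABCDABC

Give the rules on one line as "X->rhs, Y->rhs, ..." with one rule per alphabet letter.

A->D, B->DA, C->BC, D->BC

  step 3 ⇒ step 4: BCDDABCDABCDABCBC ⇒ DA·BC·BC·BC·D·DA·BC·BC·D·DA·BC·BC·D·DA·BC·DA·BC
    A ↦ D
    B ↦ DA
    C ↦ BC
    D ↦ BC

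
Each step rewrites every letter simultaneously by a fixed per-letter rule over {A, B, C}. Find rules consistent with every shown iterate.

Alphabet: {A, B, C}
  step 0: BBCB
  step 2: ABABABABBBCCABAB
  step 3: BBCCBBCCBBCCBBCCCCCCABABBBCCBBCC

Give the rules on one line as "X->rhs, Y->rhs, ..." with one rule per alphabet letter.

A->BB, B->CC, C->AB

  step 2 ⇒ step 3: ABABABABBBCCABAB ⇒ BB·CC·BB·CC·BB·CC·BB·CC·CC·CC·AB·AB·BB·CC·BB·CC
    A ↦ BB
    B ↦ CC
    C ↦ AB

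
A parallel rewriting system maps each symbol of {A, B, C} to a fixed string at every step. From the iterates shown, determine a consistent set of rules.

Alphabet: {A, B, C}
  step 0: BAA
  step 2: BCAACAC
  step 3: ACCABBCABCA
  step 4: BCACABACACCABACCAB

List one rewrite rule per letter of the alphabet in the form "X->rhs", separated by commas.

  step 3 ⇒ step 4: ACCABBCABCA ⇒ B·CA·CA·B·AC·AC·CA·B·AC·CA·B
    A ↦ B
    B ↦ AC
    C ↦ CA

A->B, B->AC, C->CA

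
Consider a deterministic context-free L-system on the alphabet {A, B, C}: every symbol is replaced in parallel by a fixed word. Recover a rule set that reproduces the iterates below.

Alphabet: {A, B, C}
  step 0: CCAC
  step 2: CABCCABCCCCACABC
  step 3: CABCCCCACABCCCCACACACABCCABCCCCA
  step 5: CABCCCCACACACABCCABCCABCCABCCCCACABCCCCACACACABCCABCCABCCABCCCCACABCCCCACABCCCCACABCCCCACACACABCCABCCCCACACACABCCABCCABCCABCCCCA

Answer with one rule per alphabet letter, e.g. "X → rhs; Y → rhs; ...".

A->BC, B->CC, C->CA

  step 2 ⇒ step 3: CABCCABCCCCACABC ⇒ CA·BC·CC·CA·CA·BC·CC·CA·CA·CA·CA·BC·CA·BC·CC·CA
    A ↦ BC
    B ↦ CC
    C ↦ CA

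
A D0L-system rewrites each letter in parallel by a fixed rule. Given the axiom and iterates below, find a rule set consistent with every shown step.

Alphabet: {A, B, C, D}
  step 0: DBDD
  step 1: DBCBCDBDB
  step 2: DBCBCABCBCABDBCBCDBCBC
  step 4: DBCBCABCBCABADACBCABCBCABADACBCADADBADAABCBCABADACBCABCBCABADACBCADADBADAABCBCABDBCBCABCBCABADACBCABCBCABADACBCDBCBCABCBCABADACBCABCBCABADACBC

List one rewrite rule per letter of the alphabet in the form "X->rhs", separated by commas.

  step 1 ⇒ step 2: DBCBCDBDB ⇒ DB·CBC·AB·CBC·AB·DB·CBC·DB·CBC
    B ↦ CBC
    C ↦ AB
    D ↦ DB
    A ↦ ADA  (constrained at step 2)

A->ADA, B->CBC, C->AB, D->DB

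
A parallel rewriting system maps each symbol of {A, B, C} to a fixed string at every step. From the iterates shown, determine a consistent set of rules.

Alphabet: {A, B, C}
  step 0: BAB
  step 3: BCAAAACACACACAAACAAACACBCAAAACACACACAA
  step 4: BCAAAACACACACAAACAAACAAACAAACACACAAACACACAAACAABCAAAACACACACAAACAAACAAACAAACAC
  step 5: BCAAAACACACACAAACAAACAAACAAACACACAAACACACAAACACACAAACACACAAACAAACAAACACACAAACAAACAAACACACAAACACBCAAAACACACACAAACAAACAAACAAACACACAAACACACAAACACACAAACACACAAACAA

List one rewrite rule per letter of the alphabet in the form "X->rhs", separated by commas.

  step 4 ⇒ step 5: BCAAAACACACACAAACAAACAAACAAACACACAAACACACAAACAABCAAAACACACACAAACAAACAAACAAACAC ⇒ BCA·AA·AC·AC·AC·AC·AA·AC·AA·AC·AA·AC·AA·AC·AC·AC·AA·AC·AC·AC·AA·AC·AC·AC·AA·AC·AC·AC·AA·AC·AA·AC·AA·AC·AC·AC·AA·AC·AA·AC·AA·AC·AC·AC·AA·AC·AC·BCA·AA·AC·AC·AC·AC·AA·AC·AA·AC·AA·AC·AA·AC·AC·AC·AA·AC·AC·AC·AA·AC·AC·AC·AA·AC·AC·AC·AA·AC·AA
    A ↦ AC
    B ↦ BCA
    C ↦ AA

A->AC, B->BCA, C->AA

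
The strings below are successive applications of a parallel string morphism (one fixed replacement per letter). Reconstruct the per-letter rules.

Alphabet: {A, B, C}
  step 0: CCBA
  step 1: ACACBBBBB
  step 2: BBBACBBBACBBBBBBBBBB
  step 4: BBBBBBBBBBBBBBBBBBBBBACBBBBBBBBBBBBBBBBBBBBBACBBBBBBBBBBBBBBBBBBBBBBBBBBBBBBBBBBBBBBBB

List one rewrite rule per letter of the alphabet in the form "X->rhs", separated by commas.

A->BBB, B->BB, C->AC

  step 1 ⇒ step 2: ACACBBBBB ⇒ BBB·AC·BBB·AC·BB·BB·BB·BB·BB
    A ↦ BBB
    B ↦ BB
    C ↦ AC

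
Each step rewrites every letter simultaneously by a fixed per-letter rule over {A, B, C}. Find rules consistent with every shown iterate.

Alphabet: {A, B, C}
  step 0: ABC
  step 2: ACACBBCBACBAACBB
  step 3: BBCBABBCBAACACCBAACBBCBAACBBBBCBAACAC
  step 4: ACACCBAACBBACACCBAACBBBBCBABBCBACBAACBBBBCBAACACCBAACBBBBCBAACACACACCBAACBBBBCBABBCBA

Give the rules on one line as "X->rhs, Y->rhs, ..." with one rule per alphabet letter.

A->BB, B->AC, C->CBA

  step 3 ⇒ step 4: BBCBABBCBAACACCBAACBBCBAACBBBBCBAACAC ⇒ AC·AC·CBA·AC·BB·AC·AC·CBA·AC·BB·BB·CBA·BB·CBA·CBA·AC·BB·BB·CBA·AC·AC·CBA·AC·BB·BB·CBA·AC·AC·AC·AC·CBA·AC·BB·BB·CBA·BB·CBA
    A ↦ BB
    B ↦ AC
    C ↦ CBA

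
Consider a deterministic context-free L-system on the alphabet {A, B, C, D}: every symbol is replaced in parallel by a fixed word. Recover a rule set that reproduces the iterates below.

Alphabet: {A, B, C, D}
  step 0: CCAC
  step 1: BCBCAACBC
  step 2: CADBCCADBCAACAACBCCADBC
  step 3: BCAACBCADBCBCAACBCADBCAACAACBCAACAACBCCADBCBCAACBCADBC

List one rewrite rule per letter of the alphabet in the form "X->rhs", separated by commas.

A->AAC, B->CAD, C->BC, D->B

  step 2 ⇒ step 3: CADBCCADBCAACAACBCCADBC ⇒ BC·AAC·B·CAD·BC·BC·AAC·B·CAD·BC·AAC·AAC·BC·AAC·AAC·BC·CAD·BC·BC·AAC·B·CAD·BC
    A ↦ AAC
    B ↦ CAD
    C ↦ BC
    D ↦ B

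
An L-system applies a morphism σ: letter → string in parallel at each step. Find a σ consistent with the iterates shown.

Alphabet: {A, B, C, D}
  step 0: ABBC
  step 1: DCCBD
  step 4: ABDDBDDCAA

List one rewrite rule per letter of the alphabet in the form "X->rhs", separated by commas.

A->D, B->C, C->BD, D->A

  step 0 ⇒ step 1: ABBC ⇒ D·C·C·BD
    A ↦ D
    B ↦ C
    C ↦ BD
    D ↦ A  (constrained at step 1)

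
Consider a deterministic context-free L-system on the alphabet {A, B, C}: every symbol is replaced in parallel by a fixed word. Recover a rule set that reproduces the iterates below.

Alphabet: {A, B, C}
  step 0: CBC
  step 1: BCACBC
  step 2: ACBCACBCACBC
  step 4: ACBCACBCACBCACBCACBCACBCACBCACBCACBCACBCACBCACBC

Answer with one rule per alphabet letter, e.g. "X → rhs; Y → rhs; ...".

  step 1 ⇒ step 2: BCACBC ⇒ AC·BC·AC·BC·AC·BC
    A ↦ AC
    B ↦ AC
    C ↦ BC

A->AC, B->AC, C->BC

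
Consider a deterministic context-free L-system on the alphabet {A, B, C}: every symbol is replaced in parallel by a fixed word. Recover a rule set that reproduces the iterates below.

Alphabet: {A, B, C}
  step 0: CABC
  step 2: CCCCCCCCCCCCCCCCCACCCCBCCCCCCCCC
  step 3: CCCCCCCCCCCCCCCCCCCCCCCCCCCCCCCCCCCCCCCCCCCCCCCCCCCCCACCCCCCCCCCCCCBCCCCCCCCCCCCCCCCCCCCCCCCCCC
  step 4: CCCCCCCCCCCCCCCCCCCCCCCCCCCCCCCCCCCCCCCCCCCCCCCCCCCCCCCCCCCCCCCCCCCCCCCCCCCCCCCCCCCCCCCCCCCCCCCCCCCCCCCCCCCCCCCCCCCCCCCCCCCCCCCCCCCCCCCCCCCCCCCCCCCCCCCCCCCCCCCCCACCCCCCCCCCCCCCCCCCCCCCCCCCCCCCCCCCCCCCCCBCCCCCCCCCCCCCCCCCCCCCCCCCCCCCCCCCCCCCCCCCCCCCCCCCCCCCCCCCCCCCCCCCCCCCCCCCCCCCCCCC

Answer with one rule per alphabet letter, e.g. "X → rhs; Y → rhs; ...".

  step 3 ⇒ step 4: CCCCCCCCCCCCCCCCCCCCCCCCCCCCCCCCCCCCCCCCCCCCCCCCCCCCCACCCCCCCCCCCCCBCCCCCCCCCCCCCCCCCCCCCCCCCCC ⇒ CCC·CCC·CCC·CCC·CCC·CCC·CCC·CCC·CCC·CCC·CCC·CCC·CCC·CCC·CCC·CCC·CCC·CCC·CCC·CCC·CCC·CCC·CCC·CCC·CCC·CCC·CCC·CCC·CCC·CCC·CCC·CCC·CCC·CCC·CCC·CCC·CCC·CCC·CCC·CCC·CCC·CCC·CCC·CCC·CCC·CCC·CCC·CCC·CCC·CCC·CCC·CCC·CCC·CCA·CCC·CCC·CCC·CCC·CCC·CCC·CCC·CCC·CCC·CCC·CCC·CCC·CCC·CB·CCC·CCC·CCC·CCC·CCC·CCC·CCC·CCC·CCC·CCC·CCC·CCC·CCC·CCC·CCC·CCC·CCC·CCC·CCC·CCC·CCC·CCC·CCC·CCC·CCC·CCC·CCC
    A ↦ CCA
    B ↦ CB
    C ↦ CCC

A->CCA, B->CB, C->CCC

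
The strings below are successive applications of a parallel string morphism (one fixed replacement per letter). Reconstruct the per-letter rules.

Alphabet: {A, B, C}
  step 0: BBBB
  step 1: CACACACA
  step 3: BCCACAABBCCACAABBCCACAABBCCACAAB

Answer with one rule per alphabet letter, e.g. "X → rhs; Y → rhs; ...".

  step 0 ⇒ step 1: BBBB ⇒ CA·CA·CA·CA
    B ↦ CA
    A ↦ BC  (constrained at step 1)
    C ↦ AB  (constrained at step 1)

A->BC, B->CA, C->AB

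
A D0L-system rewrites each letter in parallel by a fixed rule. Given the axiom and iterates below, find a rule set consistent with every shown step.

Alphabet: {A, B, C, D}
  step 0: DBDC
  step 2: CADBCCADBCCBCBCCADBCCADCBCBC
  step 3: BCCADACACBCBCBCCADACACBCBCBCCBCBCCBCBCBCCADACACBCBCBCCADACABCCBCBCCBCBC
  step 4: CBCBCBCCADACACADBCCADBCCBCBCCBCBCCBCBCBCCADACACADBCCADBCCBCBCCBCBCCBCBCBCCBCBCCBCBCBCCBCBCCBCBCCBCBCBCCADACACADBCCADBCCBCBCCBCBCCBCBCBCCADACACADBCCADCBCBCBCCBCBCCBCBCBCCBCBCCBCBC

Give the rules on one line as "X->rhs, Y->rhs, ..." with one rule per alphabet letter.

A->CAD, B->CBC, C->BC, D->ACA

  step 3 ⇒ step 4: BCCADACACBCBCBCCADACACBCBCBCCBCBCCBCBCBCCADACACBCBCBCCADACABCCBCBCCBCBC ⇒ CBC·BC·BC·CAD·ACA·CAD·BC·CAD·BC·CBC·BC·CBC·BC·CBC·BC·BC·CAD·ACA·CAD·BC·CAD·BC·CBC·BC·CBC·BC·CBC·BC·BC·CBC·BC·CBC·BC·BC·CBC·BC·CBC·BC·CBC·BC·BC·CAD·ACA·CAD·BC·CAD·BC·CBC·BC·CBC·BC·CBC·BC·BC·CAD·ACA·CAD·BC·CAD·CBC·BC·BC·CBC·BC·CBC·BC·BC·CBC·BC·CBC·BC
    A ↦ CAD
    B ↦ CBC
    C ↦ BC
    D ↦ ACA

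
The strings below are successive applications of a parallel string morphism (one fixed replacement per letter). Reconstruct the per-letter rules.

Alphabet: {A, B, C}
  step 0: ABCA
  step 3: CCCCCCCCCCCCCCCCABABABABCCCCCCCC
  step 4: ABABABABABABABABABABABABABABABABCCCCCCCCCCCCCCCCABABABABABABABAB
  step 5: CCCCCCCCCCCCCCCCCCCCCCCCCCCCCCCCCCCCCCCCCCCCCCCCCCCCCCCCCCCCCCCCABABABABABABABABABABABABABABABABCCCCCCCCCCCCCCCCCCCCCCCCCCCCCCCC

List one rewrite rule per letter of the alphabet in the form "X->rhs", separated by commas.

  step 4 ⇒ step 5: ABABABABABABABABABABABABABABABABCCCCCCCCCCCCCCCCABABABABABABABAB ⇒ CC·CC·CC·CC·CC·CC·CC·CC·CC·CC·CC·CC·CC·CC·CC·CC·CC·CC·CC·CC·CC·CC·CC·CC·CC·CC·CC·CC·CC·CC·CC·CC·AB·AB·AB·AB·AB·AB·AB·AB·AB·AB·AB·AB·AB·AB·AB·AB·CC·CC·CC·CC·CC·CC·CC·CC·CC·CC·CC·CC·CC·CC·CC·CC
    A ↦ CC
    B ↦ CC
    C ↦ AB

A->CC, B->CC, C->AB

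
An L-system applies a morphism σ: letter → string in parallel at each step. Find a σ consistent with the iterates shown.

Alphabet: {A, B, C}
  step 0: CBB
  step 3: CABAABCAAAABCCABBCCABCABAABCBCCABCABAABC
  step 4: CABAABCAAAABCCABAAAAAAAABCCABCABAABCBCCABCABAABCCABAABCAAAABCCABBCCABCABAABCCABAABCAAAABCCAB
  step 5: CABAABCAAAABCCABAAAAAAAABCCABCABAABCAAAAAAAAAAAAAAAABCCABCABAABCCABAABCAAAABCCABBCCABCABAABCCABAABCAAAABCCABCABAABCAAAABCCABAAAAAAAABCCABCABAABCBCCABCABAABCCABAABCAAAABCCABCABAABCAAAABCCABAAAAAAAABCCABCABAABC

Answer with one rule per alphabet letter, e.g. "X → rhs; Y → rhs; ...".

A->AA, B->BC, C->CAB

  step 4 ⇒ step 5: CABAABCAAAABCCABAAAAAAAABCCABCABAABCBCCABCABAABCCABAABCAAAABCCABBCCABCABAABCCABAABCAAAABCCAB ⇒ CAB·AA·BC·AA·AA·BC·CAB·AA·AA·AA·AA·BC·CAB·CAB·AA·BC·AA·AA·AA·AA·AA·AA·AA·AA·BC·CAB·CAB·AA·BC·CAB·AA·BC·AA·AA·BC·CAB·BC·CAB·CAB·AA·BC·CAB·AA·BC·AA·AA·BC·CAB·CAB·AA·BC·AA·AA·BC·CAB·AA·AA·AA·AA·BC·CAB·CAB·AA·BC·BC·CAB·CAB·AA·BC·CAB·AA·BC·AA·AA·BC·CAB·CAB·AA·BC·AA·AA·BC·CAB·AA·AA·AA·AA·BC·CAB·CAB·AA·BC
    A ↦ AA
    B ↦ BC
    C ↦ CAB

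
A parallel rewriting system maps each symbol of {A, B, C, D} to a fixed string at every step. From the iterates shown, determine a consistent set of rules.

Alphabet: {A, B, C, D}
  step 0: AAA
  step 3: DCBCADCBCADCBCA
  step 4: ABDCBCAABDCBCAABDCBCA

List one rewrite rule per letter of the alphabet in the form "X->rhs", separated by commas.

A->CA, B->DC, C->B, D->A

  step 3 ⇒ step 4: DCBCADCBCADCBCA ⇒ A·B·DC·B·CA·A·B·DC·B·CA·A·B·DC·B·CA
    A ↦ CA
    B ↦ DC
    C ↦ B
    D ↦ A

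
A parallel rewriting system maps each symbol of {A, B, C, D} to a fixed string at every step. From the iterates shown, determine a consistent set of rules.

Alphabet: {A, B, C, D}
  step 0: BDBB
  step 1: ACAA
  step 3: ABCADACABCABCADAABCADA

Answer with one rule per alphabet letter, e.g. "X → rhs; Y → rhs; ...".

A->ABC, B->A, C->DA, D->C

  step 0 ⇒ step 1: BDBB ⇒ A·C·A·A
    B ↦ A
    D ↦ C
    A ↦ ABC  (constrained at step 1)
    C ↦ DA  (constrained at step 1)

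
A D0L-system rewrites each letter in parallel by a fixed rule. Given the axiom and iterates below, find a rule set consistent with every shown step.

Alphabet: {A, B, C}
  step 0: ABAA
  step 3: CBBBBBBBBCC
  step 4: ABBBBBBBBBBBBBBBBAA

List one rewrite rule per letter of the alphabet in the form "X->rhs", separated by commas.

  step 3 ⇒ step 4: CBBBBBBBBCC ⇒ A·BB·BB·BB·BB·BB·BB·BB·BB·A·A
    B ↦ BB
    C ↦ A
    A ↦ C  (constrained at step 0)

A->C, B->BB, C->A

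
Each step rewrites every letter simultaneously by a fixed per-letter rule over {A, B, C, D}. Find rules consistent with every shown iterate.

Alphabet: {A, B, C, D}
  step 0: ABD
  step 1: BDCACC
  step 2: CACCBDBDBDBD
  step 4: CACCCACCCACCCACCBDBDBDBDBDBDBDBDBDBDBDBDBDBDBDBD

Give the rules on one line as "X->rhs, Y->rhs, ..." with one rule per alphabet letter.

A->BD, B->CA, C->BD, D->CC

  step 1 ⇒ step 2: BDCACC ⇒ CA·CC·BD·BD·BD·BD
    A ↦ BD
    B ↦ CA
    C ↦ BD
    D ↦ CC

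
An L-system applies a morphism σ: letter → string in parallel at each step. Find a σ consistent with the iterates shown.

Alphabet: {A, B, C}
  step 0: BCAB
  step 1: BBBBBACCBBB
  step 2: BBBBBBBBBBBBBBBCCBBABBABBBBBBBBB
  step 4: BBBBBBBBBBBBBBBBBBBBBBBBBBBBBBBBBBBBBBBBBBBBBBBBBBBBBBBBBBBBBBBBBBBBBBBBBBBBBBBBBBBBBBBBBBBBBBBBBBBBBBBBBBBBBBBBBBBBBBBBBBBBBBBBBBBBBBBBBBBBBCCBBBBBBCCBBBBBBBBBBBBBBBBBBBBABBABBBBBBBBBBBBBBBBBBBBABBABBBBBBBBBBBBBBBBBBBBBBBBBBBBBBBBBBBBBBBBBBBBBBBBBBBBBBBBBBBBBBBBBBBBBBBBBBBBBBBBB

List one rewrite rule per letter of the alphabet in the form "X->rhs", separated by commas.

A->CC, B->BBB, C->BBA

  step 1 ⇒ step 2: BBBBBACCBBB ⇒ BBB·BBB·BBB·BBB·BBB·CC·BBA·BBA·BBB·BBB·BBB
    A ↦ CC
    B ↦ BBB
    C ↦ BBA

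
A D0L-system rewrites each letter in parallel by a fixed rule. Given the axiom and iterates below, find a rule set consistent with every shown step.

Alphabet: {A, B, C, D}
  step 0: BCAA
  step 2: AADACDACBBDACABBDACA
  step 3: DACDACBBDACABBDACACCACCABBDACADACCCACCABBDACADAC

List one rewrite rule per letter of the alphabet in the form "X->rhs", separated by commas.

  step 2 ⇒ step 3: AADACDACBBDACABBDACA ⇒ DAC·DAC·BB·DAC·A·BB·DAC·A·CCA·CCA·BB·DAC·A·DAC·CCA·CCA·BB·DAC·A·DAC
    A ↦ DAC
    B ↦ CCA
    C ↦ A
    D ↦ BB

A->DAC, B->CCA, C->A, D->BB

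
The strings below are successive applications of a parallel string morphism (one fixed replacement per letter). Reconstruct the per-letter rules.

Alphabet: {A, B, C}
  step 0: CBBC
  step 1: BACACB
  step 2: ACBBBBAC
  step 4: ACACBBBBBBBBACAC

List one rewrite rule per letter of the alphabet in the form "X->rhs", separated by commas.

  step 1 ⇒ step 2: BACACB ⇒ AC·B·B·B·B·AC
    A ↦ B
    B ↦ AC
    C ↦ B

A->B, B->AC, C->B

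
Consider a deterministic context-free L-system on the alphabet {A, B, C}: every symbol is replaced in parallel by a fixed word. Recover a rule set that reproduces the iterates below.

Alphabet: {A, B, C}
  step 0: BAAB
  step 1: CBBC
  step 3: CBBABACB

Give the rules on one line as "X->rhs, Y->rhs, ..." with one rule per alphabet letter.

  step 0 ⇒ step 1: BAAB ⇒ C·B·B·C
    A ↦ B
    B ↦ C
    C ↦ BA  (constrained at step 1)

A->B, B->C, C->BA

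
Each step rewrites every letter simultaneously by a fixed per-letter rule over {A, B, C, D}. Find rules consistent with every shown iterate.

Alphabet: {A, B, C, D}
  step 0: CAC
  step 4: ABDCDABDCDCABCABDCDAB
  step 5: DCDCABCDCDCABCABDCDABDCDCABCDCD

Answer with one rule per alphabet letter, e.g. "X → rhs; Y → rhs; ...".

A->DC, B->D, C->AB, D->C

  step 4 ⇒ step 5: ABDCDABDCDCABCABDCDAB ⇒ DC·D·C·AB·C·DC·D·C·AB·C·AB·DC·D·AB·DC·D·C·AB·C·DC·D
    A ↦ DC
    B ↦ D
    C ↦ AB
    D ↦ C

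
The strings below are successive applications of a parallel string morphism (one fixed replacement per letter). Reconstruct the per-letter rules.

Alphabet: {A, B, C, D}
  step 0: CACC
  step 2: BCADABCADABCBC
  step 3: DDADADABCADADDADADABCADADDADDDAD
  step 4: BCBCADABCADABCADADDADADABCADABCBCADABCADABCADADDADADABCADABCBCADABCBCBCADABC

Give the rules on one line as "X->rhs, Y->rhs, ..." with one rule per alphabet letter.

  step 3 ⇒ step 4: DDADADABCADADDADADABCADADDADDDAD ⇒ BC·BC·ADA·BC·ADA·BC·ADA·DDA·D·ADA·BC·ADA·BC·BC·ADA·BC·ADA·BC·ADA·DDA·D·ADA·BC·ADA·BC·BC·ADA·BC·BC·BC·ADA·BC
    A ↦ ADA
    B ↦ DDA
    C ↦ D
    D ↦ BC

A->ADA, B->DDA, C->D, D->BC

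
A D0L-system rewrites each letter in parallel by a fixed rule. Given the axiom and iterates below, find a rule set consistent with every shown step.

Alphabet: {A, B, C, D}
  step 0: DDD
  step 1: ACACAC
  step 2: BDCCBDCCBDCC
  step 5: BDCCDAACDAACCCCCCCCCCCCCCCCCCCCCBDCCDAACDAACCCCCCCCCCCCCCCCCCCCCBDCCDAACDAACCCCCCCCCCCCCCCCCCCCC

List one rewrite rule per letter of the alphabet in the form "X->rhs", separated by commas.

A->BD, B->DA, C->CC, D->AC

  step 1 ⇒ step 2: ACACAC ⇒ BD·CC·BD·CC·BD·CC
    A ↦ BD
    C ↦ CC
    B ↦ DA  (constrained at step 2)
  step 0 ⇒ step 1: DDD ⇒ AC·AC·AC
    D ↦ AC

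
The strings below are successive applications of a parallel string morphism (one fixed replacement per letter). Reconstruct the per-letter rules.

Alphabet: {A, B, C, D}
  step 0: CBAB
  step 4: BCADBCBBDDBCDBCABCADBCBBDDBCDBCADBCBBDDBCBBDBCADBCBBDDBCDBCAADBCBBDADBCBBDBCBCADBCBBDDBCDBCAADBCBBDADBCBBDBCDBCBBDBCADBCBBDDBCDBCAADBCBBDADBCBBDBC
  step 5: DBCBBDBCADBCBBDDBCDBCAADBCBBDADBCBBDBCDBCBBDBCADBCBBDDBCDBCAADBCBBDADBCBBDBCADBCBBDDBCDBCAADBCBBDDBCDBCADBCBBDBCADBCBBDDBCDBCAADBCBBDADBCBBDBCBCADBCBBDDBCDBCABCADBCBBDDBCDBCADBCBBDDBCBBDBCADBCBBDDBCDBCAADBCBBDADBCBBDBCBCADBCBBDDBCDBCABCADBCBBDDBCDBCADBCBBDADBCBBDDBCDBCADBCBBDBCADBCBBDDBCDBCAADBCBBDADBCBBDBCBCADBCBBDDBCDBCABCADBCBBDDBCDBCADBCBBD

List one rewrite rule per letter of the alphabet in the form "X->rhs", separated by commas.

A->BC, B->DBC, C->BBD, D->A

  step 4 ⇒ step 5: BCADBCBBDDBCDBCABCADBCBBDDBCDBCADBCBBDDBCBBDBCADBCBBDDBCDBCAADBCBBDADBCBBDBCBCADBCBBDDBCDBCAADBCBBDADBCBBDBCDBCBBDBCADBCBBDDBCDBCAADBCBBDADBCBBDBC ⇒ DBC·BBD·BC·A·DBC·BBD·DBC·DBC·A·A·DBC·BBD·A·DBC·BBD·BC·DBC·BBD·BC·A·DBC·BBD·DBC·DBC·A·A·DBC·BBD·A·DBC·BBD·BC·A·DBC·BBD·DBC·DBC·A·A·DBC·BBD·DBC·DBC·A·DBC·BBD·BC·A·DBC·BBD·DBC·DBC·A·A·DBC·BBD·A·DBC·BBD·BC·BC·A·DBC·BBD·DBC·DBC·A·BC·A·DBC·BBD·DBC·DBC·A·DBC·BBD·DBC·BBD·BC·A·DBC·BBD·DBC·DBC·A·A·DBC·BBD·A·DBC·BBD·BC·BC·A·DBC·BBD·DBC·DBC·A·BC·A·DBC·BBD·DBC·DBC·A·DBC·BBD·A·DBC·BBD·DBC·DBC·A·DBC·BBD·BC·A·DBC·BBD·DBC·DBC·A·A·DBC·BBD·A·DBC·BBD·BC·BC·A·DBC·BBD·DBC·DBC·A·BC·A·DBC·BBD·DBC·DBC·A·DBC·BBD
    A ↦ BC
    B ↦ DBC
    C ↦ BBD
    D ↦ A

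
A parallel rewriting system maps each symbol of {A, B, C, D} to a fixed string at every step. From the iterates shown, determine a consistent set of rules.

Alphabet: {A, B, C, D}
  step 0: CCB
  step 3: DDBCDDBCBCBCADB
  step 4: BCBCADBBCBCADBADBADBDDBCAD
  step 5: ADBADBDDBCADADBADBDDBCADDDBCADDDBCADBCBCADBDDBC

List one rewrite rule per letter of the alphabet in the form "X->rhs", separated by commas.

  step 4 ⇒ step 5: BCBCADBBCBCADBADBADBDDBCAD ⇒ AD·B·AD·B·DD·BC·AD·AD·B·AD·B·DD·BC·AD·DD·BC·AD·DD·BC·AD·BC·BC·AD·B·DD·BC
    A ↦ DD
    B ↦ AD
    C ↦ B
    D ↦ BC

A->DD, B->AD, C->B, D->BC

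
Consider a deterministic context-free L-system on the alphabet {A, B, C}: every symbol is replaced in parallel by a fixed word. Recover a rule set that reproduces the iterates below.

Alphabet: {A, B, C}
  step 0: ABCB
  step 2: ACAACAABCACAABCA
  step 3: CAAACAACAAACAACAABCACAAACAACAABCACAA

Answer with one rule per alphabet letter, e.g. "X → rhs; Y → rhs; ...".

  step 2 ⇒ step 3: ACAACAABCACAABCA ⇒ CAA·A·CAA·CAA·A·CAA·CAA·BC·A·CAA·A·CAA·CAA·BC·A·CAA
    A ↦ CAA
    B ↦ BC
    C ↦ A

A->CAA, B->BC, C->A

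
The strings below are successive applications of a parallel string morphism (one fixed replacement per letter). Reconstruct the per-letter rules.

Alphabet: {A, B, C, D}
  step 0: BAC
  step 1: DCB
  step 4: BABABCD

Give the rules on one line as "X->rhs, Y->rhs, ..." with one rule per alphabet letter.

  step 0 ⇒ step 1: BAC ⇒ D·C·B
    A ↦ C
    B ↦ D
    C ↦ B
    D ↦ AB  (constrained at step 1)

A->C, B->D, C->B, D->AB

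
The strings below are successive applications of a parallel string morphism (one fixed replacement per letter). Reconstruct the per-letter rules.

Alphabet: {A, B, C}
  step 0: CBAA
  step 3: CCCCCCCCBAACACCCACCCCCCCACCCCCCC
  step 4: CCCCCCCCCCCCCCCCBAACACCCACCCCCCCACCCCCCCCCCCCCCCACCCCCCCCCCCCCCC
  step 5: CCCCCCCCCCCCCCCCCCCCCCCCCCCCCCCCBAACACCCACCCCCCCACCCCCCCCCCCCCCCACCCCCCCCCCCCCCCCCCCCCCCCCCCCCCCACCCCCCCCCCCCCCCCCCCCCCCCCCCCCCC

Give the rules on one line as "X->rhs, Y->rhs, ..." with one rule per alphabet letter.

  step 4 ⇒ step 5: CCCCCCCCCCCCCCCCBAACACCCACCCCCCCACCCCCCCCCCCCCCCACCCCCCCCCCCCCCC ⇒ CC·CC·CC·CC·CC·CC·CC·CC·CC·CC·CC·CC·CC·CC·CC·CC·BA·AC·AC·CC·AC·CC·CC·CC·AC·CC·CC·CC·CC·CC·CC·CC·AC·CC·CC·CC·CC·CC·CC·CC·CC·CC·CC·CC·CC·CC·CC·CC·AC·CC·CC·CC·CC·CC·CC·CC·CC·CC·CC·CC·CC·CC·CC·CC
    A ↦ AC
    B ↦ BA
    C ↦ CC

A->AC, B->BA, C->CC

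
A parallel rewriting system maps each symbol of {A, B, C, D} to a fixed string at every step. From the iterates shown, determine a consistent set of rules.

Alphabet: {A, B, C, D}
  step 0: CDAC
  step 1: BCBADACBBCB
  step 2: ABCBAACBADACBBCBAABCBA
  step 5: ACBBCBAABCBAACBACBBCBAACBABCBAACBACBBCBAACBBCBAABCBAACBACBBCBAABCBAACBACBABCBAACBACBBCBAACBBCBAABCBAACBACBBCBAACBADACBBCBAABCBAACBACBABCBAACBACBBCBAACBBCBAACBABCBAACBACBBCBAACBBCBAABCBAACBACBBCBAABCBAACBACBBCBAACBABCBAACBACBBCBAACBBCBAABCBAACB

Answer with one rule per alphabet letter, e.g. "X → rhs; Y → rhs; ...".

  step 1 ⇒ step 2: BCBADACBBCB ⇒ A·BCB·A·ACB·AD·ACB·BCB·A·A·BCB·A
    A ↦ ACB
    B ↦ A
    C ↦ BCB
    D ↦ AD

A->ACB, B->A, C->BCB, D->AD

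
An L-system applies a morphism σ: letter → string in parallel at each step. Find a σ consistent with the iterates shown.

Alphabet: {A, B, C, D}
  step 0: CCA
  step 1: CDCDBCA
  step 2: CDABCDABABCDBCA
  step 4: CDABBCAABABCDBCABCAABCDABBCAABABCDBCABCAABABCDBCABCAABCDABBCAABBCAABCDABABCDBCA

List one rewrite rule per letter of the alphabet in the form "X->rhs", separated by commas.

  step 1 ⇒ step 2: CDCDBCA ⇒ CD·AB·CD·AB·AB·CD·BCA
    A ↦ BCA
    B ↦ AB
    C ↦ CD
    D ↦ AB

A->BCA, B->AB, C->CD, D->AB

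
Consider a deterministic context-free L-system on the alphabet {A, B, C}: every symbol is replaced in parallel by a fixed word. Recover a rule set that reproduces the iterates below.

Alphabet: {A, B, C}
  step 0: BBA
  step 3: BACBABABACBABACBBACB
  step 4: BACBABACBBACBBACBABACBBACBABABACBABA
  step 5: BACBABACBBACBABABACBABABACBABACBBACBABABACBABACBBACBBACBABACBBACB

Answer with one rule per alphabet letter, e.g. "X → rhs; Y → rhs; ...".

A->CB, B->BA, C->A

  step 4 ⇒ step 5: BACBABACBBACBBACBABACBBACBABABACBABA ⇒ BA·CB·A·BA·CB·BA·CB·A·BA·BA·CB·A·BA·BA·CB·A·BA·CB·BA·CB·A·BA·BA·CB·A·BA·CB·BA·CB·BA·CB·A·BA·CB·BA·CB
    A ↦ CB
    B ↦ BA
    C ↦ A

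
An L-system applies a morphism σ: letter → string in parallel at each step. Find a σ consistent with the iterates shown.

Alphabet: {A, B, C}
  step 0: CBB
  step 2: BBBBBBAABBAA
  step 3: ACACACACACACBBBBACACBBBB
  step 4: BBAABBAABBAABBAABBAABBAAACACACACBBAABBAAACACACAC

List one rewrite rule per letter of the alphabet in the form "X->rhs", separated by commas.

A->BB, B->AC, C->AA

  step 3 ⇒ step 4: ACACACACACACBBBBACACBBBB ⇒ BB·AA·BB·AA·BB·AA·BB·AA·BB·AA·BB·AA·AC·AC·AC·AC·BB·AA·BB·AA·AC·AC·AC·AC
    A ↦ BB
    B ↦ AC
    C ↦ AA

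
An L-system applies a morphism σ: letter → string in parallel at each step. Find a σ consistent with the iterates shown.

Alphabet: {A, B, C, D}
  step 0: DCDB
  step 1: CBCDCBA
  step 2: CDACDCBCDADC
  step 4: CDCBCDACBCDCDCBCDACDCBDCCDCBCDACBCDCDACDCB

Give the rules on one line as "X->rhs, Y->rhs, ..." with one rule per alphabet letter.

A->DC, B->A, C->CD, D->CB

  step 1 ⇒ step 2: CBCDCBA ⇒ CD·A·CD·CB·CD·A·DC
    A ↦ DC
    B ↦ A
    C ↦ CD
    D ↦ CB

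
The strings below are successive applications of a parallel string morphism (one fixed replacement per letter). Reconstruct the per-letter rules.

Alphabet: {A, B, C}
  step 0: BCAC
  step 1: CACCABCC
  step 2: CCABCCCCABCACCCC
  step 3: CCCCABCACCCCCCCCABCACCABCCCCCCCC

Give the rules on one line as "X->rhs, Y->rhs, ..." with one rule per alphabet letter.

A->AB, B->CA, C->CC

  step 2 ⇒ step 3: CCABCCCCABCACCCC ⇒ CC·CC·AB·CA·CC·CC·CC·CC·AB·CA·CC·AB·CC·CC·CC·CC
    A ↦ AB
    B ↦ CA
    C ↦ CC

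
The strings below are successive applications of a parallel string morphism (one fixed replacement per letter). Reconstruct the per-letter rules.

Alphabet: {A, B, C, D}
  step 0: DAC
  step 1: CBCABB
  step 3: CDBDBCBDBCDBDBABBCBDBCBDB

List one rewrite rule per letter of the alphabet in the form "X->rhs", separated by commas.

A->C, B->DB, C->ABB, D->CB

  step 0 ⇒ step 1: DAC ⇒ CB·C·ABB
    A ↦ C
    C ↦ ABB
    D ↦ CB
    B ↦ DB  (constrained at step 1)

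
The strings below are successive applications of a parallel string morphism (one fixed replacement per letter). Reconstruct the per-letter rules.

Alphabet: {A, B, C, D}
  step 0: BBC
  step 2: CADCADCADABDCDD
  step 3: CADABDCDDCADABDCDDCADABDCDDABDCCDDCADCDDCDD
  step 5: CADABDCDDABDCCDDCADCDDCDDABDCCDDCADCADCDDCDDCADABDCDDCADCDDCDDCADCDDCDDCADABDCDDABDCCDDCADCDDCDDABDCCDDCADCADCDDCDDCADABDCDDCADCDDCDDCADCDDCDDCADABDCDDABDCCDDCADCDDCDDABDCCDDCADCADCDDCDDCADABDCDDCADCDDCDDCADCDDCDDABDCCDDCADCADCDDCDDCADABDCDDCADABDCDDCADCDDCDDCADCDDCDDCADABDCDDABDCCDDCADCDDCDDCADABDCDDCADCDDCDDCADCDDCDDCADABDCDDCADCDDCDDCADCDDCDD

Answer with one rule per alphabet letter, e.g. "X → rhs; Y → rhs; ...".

A->ABD, B->C, C->CAD, D->CDD

  step 2 ⇒ step 3: CADCADCADABDCDD ⇒ CAD·ABD·CDD·CAD·ABD·CDD·CAD·ABD·CDD·ABD·C·CDD·CAD·CDD·CDD
    A ↦ ABD
    B ↦ C
    C ↦ CAD
    D ↦ CDD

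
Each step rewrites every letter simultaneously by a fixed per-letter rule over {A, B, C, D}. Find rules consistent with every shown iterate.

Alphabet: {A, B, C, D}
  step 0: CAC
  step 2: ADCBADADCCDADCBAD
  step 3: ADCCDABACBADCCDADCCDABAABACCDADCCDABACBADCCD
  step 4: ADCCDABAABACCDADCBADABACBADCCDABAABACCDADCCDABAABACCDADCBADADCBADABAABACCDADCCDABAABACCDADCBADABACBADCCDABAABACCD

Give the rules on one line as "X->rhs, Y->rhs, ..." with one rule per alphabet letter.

  step 3 ⇒ step 4: ADCCDABACBADCCDADCCDABAABACCDADCCDABACBADCCD ⇒ AD·CCD·ABA·ABA·CCD·AD·CB·AD·ABA·CB·AD·CCD·ABA·ABA·CCD·AD·CCD·ABA·ABA·CCD·AD·CB·AD·AD·CB·AD·ABA·ABA·CCD·AD·CCD·ABA·ABA·CCD·AD·CB·AD·ABA·CB·AD·CCD·ABA·ABA·CCD
    A ↦ AD
    B ↦ CB
    C ↦ ABA
    D ↦ CCD

A->AD, B->CB, C->ABA, D->CCD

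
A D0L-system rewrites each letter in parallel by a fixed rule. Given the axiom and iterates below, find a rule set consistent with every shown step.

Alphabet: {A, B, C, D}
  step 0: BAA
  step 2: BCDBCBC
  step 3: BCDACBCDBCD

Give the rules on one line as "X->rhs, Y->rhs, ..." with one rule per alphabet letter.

A->B, B->BC, C->D, D->AC

  step 2 ⇒ step 3: BCDBCBC ⇒ BC·D·AC·BC·D·BC·D
    B ↦ BC
    C ↦ D
    D ↦ AC
    A ↦ B  (constrained at step 0)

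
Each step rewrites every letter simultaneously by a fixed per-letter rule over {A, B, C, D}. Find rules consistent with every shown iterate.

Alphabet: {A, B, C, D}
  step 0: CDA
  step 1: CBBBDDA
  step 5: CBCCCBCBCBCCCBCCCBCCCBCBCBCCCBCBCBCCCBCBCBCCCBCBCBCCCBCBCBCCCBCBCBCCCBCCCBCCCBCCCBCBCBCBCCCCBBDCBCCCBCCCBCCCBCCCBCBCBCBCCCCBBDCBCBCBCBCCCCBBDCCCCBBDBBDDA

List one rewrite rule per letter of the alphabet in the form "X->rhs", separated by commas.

  step 0 ⇒ step 1: CDA ⇒ CB·BBD·DA
    A ↦ DA
    C ↦ CB
    D ↦ BBD
    B ↦ CC  (constrained at step 1)

A->DA, B->CC, C->CB, D->BBD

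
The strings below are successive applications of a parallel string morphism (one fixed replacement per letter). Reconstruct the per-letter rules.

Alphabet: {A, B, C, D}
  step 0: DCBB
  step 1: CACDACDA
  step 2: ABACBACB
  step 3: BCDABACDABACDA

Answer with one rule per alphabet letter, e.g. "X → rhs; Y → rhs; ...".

A->B, B->CDA, C->A, D->C

  step 2 ⇒ step 3: ABACBACB ⇒ B·CDA·B·A·CDA·B·A·CDA
    A ↦ B
    B ↦ CDA
    C ↦ A
  step 0 ⇒ step 1: DCBB ⇒ C·A·CDA·CDA
    D ↦ C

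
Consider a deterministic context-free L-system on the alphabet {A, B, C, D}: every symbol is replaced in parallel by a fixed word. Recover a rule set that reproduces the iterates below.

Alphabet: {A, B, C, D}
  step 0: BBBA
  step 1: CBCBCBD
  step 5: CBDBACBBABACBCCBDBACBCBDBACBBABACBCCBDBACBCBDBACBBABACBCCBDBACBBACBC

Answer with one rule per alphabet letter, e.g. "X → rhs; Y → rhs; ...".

  step 0 ⇒ step 1: BBBA ⇒ CB·CB·CB·D
    A ↦ D
    B ↦ CB
    C ↦ BA  (constrained at step 1)
    D ↦ C  (constrained at step 1)

A->D, B->CB, C->BA, D->C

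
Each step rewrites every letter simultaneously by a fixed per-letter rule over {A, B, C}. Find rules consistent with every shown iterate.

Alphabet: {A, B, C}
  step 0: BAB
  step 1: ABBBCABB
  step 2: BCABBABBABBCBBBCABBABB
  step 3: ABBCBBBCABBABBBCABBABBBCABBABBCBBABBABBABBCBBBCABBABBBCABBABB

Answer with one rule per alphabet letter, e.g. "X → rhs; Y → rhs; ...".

A->BC, B->ABB, C->CBB

  step 2 ⇒ step 3: BCABBABBABBCBBBCABBABB ⇒ ABB·CBB·BC·ABB·ABB·BC·ABB·ABB·BC·ABB·ABB·CBB·ABB·ABB·ABB·CBB·BC·ABB·ABB·BC·ABB·ABB
    A ↦ BC
    B ↦ ABB
    C ↦ CBB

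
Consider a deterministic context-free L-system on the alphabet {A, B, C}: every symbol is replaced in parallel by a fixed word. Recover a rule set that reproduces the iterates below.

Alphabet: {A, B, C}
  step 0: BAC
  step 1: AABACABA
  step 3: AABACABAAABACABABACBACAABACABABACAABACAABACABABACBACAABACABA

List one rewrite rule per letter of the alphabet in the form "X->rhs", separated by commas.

  step 0 ⇒ step 1: BAC ⇒ AA·BAC·ABA
    A ↦ BAC
    B ↦ AA
    C ↦ ABA

A->BAC, B->AA, C->ABA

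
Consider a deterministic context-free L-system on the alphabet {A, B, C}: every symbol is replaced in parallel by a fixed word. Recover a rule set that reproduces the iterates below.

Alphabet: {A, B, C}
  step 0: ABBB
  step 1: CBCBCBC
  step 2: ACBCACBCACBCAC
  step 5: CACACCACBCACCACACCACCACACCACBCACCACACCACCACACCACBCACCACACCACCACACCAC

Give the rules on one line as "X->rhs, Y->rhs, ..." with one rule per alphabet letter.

  step 1 ⇒ step 2: CBCBCBC ⇒ AC·BC·AC·BC·AC·BC·AC
    B ↦ BC
    C ↦ AC
  step 0 ⇒ step 1: ABBB ⇒ C·BC·BC·BC
    A ↦ C

A->C, B->BC, C->AC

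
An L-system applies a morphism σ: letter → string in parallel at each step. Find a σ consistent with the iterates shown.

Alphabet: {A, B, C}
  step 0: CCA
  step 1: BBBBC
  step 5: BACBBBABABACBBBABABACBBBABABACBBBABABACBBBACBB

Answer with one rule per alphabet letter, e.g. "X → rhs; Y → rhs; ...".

A->C, B->BA, C->BB

  step 0 ⇒ step 1: CCA ⇒ BB·BB·C
    A ↦ C
    C ↦ BB
    B ↦ BA  (constrained at step 1)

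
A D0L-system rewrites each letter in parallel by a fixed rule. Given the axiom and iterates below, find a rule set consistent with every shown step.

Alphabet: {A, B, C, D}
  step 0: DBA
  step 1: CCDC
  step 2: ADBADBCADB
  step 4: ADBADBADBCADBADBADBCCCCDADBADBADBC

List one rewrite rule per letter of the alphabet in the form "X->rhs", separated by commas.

A->C, B->CD, C->ADB, D->C

  step 1 ⇒ step 2: CCDC ⇒ ADB·ADB·C·ADB
    C ↦ ADB
    D ↦ C
  step 0 ⇒ step 1: DBA ⇒ C·CD·C
    A ↦ C
  step 0 ⇒ step 1: DBA ⇒ C·CD·C
    B ↦ CD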